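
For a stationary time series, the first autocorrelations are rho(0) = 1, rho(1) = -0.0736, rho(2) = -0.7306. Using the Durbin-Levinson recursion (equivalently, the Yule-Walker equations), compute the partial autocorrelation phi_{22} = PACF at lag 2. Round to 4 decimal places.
\phi_{22} = -0.7400

The PACF at lag k is phi_{kk}, the last component of the solution
to the Yule-Walker system G_k phi = r_k where
  (G_k)_{ij} = rho(|i - j|), (r_k)_i = rho(i), i,j = 1..k.
Equivalently, Durbin-Levinson gives phi_{kk} iteratively:
  phi_{11} = rho(1)
  phi_{kk} = [rho(k) - sum_{j=1..k-1} phi_{k-1,j} rho(k-j)]
            / [1 - sum_{j=1..k-1} phi_{k-1,j} rho(j)],
  phi_{k,j} = phi_{k-1,j} - phi_{kk} phi_{k-1,k-j},  j = 1..k-1.
Step k = 1:
  phi_11 = rho(1) = -0.0736.
Step k = 2:
  phi_22 = [rho(2) - phi_11 rho(1)] / [1 - phi_11 rho(1)] = [-0.7306 - (-0.0736)(-0.0736)] / [1 - (-0.0736)(-0.0736)]
         = -0.73601696 / 0.99458304 = -0.74.
Therefore phi_{22} = -0.7400.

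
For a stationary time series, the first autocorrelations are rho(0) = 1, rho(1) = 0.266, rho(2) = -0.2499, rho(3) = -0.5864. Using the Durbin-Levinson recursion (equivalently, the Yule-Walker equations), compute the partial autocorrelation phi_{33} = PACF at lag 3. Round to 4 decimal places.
\phi_{33} = -0.4950

The PACF at lag k is phi_{kk}, the last component of the solution
to the Yule-Walker system G_k phi = r_k where
  (G_k)_{ij} = rho(|i - j|), (r_k)_i = rho(i), i,j = 1..k.
Equivalently, Durbin-Levinson gives phi_{kk} iteratively:
  phi_{11} = rho(1)
  phi_{kk} = [rho(k) - sum_{j=1..k-1} phi_{k-1,j} rho(k-j)]
            / [1 - sum_{j=1..k-1} phi_{k-1,j} rho(j)],
  phi_{k,j} = phi_{k-1,j} - phi_{kk} phi_{k-1,k-j},  j = 1..k-1.
Step k = 1:
  phi_11 = rho(1) = 0.266.
Step k = 2:
  phi_22 = [rho(2) - phi_11 rho(1)] / [1 - phi_11 rho(1)] = [-0.2499 - (0.266)(0.266)] / [1 - (0.266)(0.266)]
         = -0.320656 / 0.929244 = -0.345072.
  Update: phi_21 = phi_11 - phi_22 phi_11 = 0.266 - (-0.345072)(0.266) = 0.357789.
Step k = 3:
  phi_33 = [rho(3) - phi_21 rho(2) - phi_22 rho(1)] / [1 - phi_21 rho(1) - phi_22 rho(2)]
    numerator   = -0.5864 - (0.357789)(-0.2499) - (-0.345072)(0.266) = -0.40519937
    denominator = 1 - (0.357789)(0.266) - (-0.345072)(-0.2499) = 0.81859462
  phi_33 = -0.40519937 / 0.81859462 = -0.495.
Therefore phi_{33} = -0.4950.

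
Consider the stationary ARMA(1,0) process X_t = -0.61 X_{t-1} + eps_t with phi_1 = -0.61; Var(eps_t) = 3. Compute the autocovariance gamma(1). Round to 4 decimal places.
\gamma(1) = -2.9145

Multiply the model equation by X_{t-k} and take expectations. With theta_0 = psi_0 = 1 and psi_j the MA(infinity) weights, this gives
  gamma(k) - sum_i phi_i gamma(k-i) = c_k,
  c_k = sigma^2 * sum_{j=k..q} theta_j psi_{j-k}   (c_k = 0 for k > q),
using gamma(-m) = gamma(m).
Pure AR (q = 0): c_0 = sigma^2 = 3, c_k = 0 for k >= 1.
Equations for k = 0 and k = 1 (AR order 1):
  gamma(0) = phi_1 gamma(1) + c_0
  gamma(1) = phi_1 gamma(0) + c_1
Substituting the second into the first: gamma(0) (1 - phi_1^2) = c_0 + phi_1 c_1, so
  gamma(0) = c_0 / (1 - phi_1^2) = 3 / (1 - (-0.61)^2) = 3 / 0.6279 = 4.777831.
  gamma(1) = phi_1 gamma(0) = (-0.61)(4.777831) = -2.914477.
Therefore gamma(1) = -2.9145 (to 4 decimal places).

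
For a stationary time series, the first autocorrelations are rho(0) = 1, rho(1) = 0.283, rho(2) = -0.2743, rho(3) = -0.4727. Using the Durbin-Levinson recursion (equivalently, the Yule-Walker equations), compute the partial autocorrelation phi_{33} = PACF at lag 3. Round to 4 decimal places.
\phi_{33} = -0.3270

The PACF at lag k is phi_{kk}, the last component of the solution
to the Yule-Walker system G_k phi = r_k where
  (G_k)_{ij} = rho(|i - j|), (r_k)_i = rho(i), i,j = 1..k.
Equivalently, Durbin-Levinson gives phi_{kk} iteratively:
  phi_{11} = rho(1)
  phi_{kk} = [rho(k) - sum_{j=1..k-1} phi_{k-1,j} rho(k-j)]
            / [1 - sum_{j=1..k-1} phi_{k-1,j} rho(j)],
  phi_{k,j} = phi_{k-1,j} - phi_{kk} phi_{k-1,k-j},  j = 1..k-1.
Step k = 1:
  phi_11 = rho(1) = 0.283.
Step k = 2:
  phi_22 = [rho(2) - phi_11 rho(1)] / [1 - phi_11 rho(1)] = [-0.2743 - (0.283)(0.283)] / [1 - (0.283)(0.283)]
         = -0.354389 / 0.919911 = -0.385243.
  Update: phi_21 = phi_11 - phi_22 phi_11 = 0.283 - (-0.385243)(0.283) = 0.392024.
Step k = 3:
  phi_33 = [rho(3) - phi_21 rho(2) - phi_22 rho(1)] / [1 - phi_21 rho(1) - phi_22 rho(2)]
    numerator   = -0.4727 - (0.392024)(-0.2743) - (-0.385243)(0.283) = -0.25614422
    denominator = 1 - (0.392024)(0.283) - (-0.385243)(-0.2743) = 0.78338522
  phi_33 = -0.25614422 / 0.78338522 = -0.327.
Therefore phi_{33} = -0.3270.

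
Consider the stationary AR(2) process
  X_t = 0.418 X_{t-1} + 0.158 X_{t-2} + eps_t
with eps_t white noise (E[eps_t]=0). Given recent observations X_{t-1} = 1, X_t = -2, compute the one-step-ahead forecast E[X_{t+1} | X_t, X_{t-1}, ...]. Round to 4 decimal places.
E[X_{t+1} \mid \mathcal F_t] = -0.6780

For an AR(p) model X_t = c + sum_i phi_i X_{t-i} + eps_t, the
one-step-ahead conditional mean is
  E[X_{t+1} | X_t, ...] = c + sum_i phi_i X_{t+1-i}.
Substitute known values:
  E[X_{t+1} | ...] = (0.418) * (-2) + (0.158) * (1)
                   = -0.6780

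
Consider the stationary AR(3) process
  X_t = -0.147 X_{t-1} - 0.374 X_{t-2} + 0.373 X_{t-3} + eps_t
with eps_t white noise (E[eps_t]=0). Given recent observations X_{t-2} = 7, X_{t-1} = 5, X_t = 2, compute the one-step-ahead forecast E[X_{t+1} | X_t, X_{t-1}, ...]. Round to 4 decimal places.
E[X_{t+1} \mid \mathcal F_t] = 0.4470

For an AR(p) model X_t = c + sum_i phi_i X_{t-i} + eps_t, the
one-step-ahead conditional mean is
  E[X_{t+1} | X_t, ...] = c + sum_i phi_i X_{t+1-i}.
Substitute known values:
  E[X_{t+1} | ...] = (-0.147) * (2) + (-0.374) * (5) + (0.373) * (7)
                   = 0.4470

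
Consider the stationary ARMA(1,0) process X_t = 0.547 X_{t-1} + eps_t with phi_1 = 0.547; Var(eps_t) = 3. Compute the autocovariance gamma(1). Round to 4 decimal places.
\gamma(1) = 2.3416

Multiply the model equation by X_{t-k} and take expectations. With theta_0 = psi_0 = 1 and psi_j the MA(infinity) weights, this gives
  gamma(k) - sum_i phi_i gamma(k-i) = c_k,
  c_k = sigma^2 * sum_{j=k..q} theta_j psi_{j-k}   (c_k = 0 for k > q),
using gamma(-m) = gamma(m).
Pure AR (q = 0): c_0 = sigma^2 = 3, c_k = 0 for k >= 1.
Equations for k = 0 and k = 1 (AR order 1):
  gamma(0) = phi_1 gamma(1) + c_0
  gamma(1) = phi_1 gamma(0) + c_1
Substituting the second into the first: gamma(0) (1 - phi_1^2) = c_0 + phi_1 c_1, so
  gamma(0) = c_0 / (1 - phi_1^2) = 3 / (1 - (0.547)^2) = 3 / 0.700791 = 4.280877.
  gamma(1) = phi_1 gamma(0) = (0.547)(4.280877) = 2.34164.
Therefore gamma(1) = 2.3416 (to 4 decimal places).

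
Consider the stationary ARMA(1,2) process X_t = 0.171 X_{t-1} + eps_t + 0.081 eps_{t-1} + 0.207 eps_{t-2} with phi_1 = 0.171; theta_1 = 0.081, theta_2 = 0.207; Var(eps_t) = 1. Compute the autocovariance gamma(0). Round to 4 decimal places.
\gamma(0) = 1.1279

Multiply the model equation by X_{t-k} and take expectations. With theta_0 = psi_0 = 1 and psi_j the MA(infinity) weights, this gives
  gamma(k) - sum_i phi_i gamma(k-i) = c_k,
  c_k = sigma^2 * sum_{j=k..q} theta_j psi_{j-k}   (c_k = 0 for k > q),
using gamma(-m) = gamma(m).
psi-weights needed (psi_j = theta_j + sum_i phi_i psi_{j-i}):
  psi_1 = theta_1 + phi_1 = 0.081 + (0.171) = 0.252
  psi_2 = theta_2 + phi_1 psi_1 = 0.207 + (0.171)(0.252) = 0.250092
Right-hand sides:
  c_0 = sigma^2 (1 + theta_1 psi_1 + theta_2 psi_2) = 1 * (1 + (0.081)(0.252) + (0.207)(0.250092)) = 1 * 1.072181 = 1.072181
  c_1 = sigma^2 (theta_1 + theta_2 psi_1) = 1 * (0.081 + (0.207)(0.252)) = 0.133164
  c_2 = sigma^2 theta_2 = 1 * (0.207) = 0.207
Equations for k = 0 and k = 1 (AR order 1):
  gamma(0) = phi_1 gamma(1) + c_0
  gamma(1) = phi_1 gamma(0) + c_1
Substituting the second into the first: gamma(0) (1 - phi_1^2) = c_0 + phi_1 c_1, so
  gamma(0) = (c_0 + phi_1 c_1) / (1 - phi_1^2) = (1.072181 + (0.171)(0.133164)) / (1 - (0.171)^2) = 1.094952 / 0.970759 = 1.127934.
Therefore gamma(0) = 1.1279 (to 4 decimal places).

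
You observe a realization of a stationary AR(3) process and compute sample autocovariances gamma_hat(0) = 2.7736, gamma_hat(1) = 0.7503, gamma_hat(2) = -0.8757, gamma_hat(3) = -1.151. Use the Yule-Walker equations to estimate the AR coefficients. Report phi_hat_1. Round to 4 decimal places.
\hat\phi_{1} = 0.2850

The Yule-Walker equations for an AR(p) process read, in matrix form,
  Gamma_p phi = r_p,   with   (Gamma_p)_{ij} = gamma(|i - j|),
                       (r_p)_i = gamma(i),   i,j = 1..p.
Substitute the sample gammas (Toeplitz matrix and right-hand side of size 3):
  Gamma_p = [[2.7736, 0.7503, -0.8757], [0.7503, 2.7736, 0.7503], [-0.8757, 0.7503, 2.7736]]
  r_p     = [0.7503, -0.8757, -1.151]
Written out (R1..R3):
  (R1) 2.7736 phi_1 + 0.7503 phi_2 - 0.8757 phi_3 = 0.7503
  (R2) 0.7503 phi_1 + 2.7736 phi_2 + 0.7503 phi_3 = -0.8757
  (R3) -0.8757 phi_1 + 0.7503 phi_2 + 2.7736 phi_3 = -1.151
Gaussian elimination:
  R2 <- R2 - (0.7503/2.7736) R1 = R2 - (0.270515) R1:  2.570633 phi_2 + 0.98719 phi_3 = -1.078667
  R3 <- R3 - (-0.8757/2.7736) R1 = R3 - (-0.315727) R1:  0.98719 phi_2 + 2.497118 phi_3 = -0.91411
  R3 <- R3 - (0.98719/2.570633) R2 = R3 - (0.384026) R2:  2.118011 phi_3 = -0.499874
Back-substitution:
  phi_hat_3 = -0.499874 / 2.118011 = -0.236011
  phi_hat_2 = (-1.078667 - (0.98719)(-0.236011)) / 2.570633 = -0.328977
  phi_hat_1 = (0.7503 - (0.7503)(-0.328977) - (-0.8757)(-0.236011)) / 2.7736 = 0.284993
So phi_hat = [0.2850, -0.3290, -0.2360].
Therefore phi_hat_1 = 0.2850.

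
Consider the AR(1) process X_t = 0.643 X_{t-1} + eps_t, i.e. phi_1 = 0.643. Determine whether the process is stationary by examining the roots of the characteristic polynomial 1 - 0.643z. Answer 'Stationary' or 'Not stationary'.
\text{Stationary}

The AR(p) characteristic polynomial is P(z) = 1 - 0.643z.
Stationarity requires all roots to lie outside the unit circle, i.e. |z| > 1 for every root.
This is linear in z: 1 + (-0.643) z = 0  =>  z = -1/(-0.643) = 1.55521,  |z| = 1.55521.
Moduli of all roots: 1.5552.
All moduli strictly greater than 1? Yes.
Verdict: Stationary.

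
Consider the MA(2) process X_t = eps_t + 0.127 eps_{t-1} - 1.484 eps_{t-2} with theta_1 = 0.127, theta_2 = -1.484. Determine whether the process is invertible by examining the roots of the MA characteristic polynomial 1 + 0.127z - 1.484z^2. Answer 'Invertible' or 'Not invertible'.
\text{Not invertible}

The MA(q) characteristic polynomial is P(z) = 1 + 0.127z - 1.484z^2.
Invertibility requires all roots to lie outside the unit circle, i.e. |z| > 1 for every root.
Set 1 + (0.127) z + (-1.484) z^2 = 0, i.e. a z^2 + b z + c = 0 with a = -1.484, b = 0.127, c = 1.
Discriminant D = b^2 - 4ac = (0.127)^2 - 4*(-1.484)*1 = 0.016129 - (-5.936) = 5.952129.
D >= 0, so the roots are real: z = (-b +/- sqrt(D)) / (2a) = (-0.127 +/- 2.439699) / (-2.968).
  z_1 = (-0.127 + 2.439699) / (-2.968) = -0.7792,   |z_1| = 0.7792.
  z_2 = (-0.127 - 2.439699) / (-2.968) = 0.8648,   |z_2| = 0.8648.
Moduli of all roots: 0.7792, 0.8648.
All moduli strictly greater than 1? No.
Verdict: Not invertible.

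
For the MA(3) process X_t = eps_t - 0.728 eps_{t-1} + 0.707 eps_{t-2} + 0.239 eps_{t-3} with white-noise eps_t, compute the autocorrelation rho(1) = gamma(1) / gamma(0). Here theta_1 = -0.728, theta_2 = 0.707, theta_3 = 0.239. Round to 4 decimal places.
\rho(1) = -0.5145

For an MA(q) process with theta_0 = 1, the autocovariance is
  gamma(k) = sigma^2 * sum_{i=0..q-k} theta_i * theta_{i+k},
and rho(k) = gamma(k) / gamma(0). Sigma^2 cancels.
  numerator   = (1)*(-0.728) + (-0.728)*(0.707) + (0.707)*(0.239) = -1.073723.
  denominator = (1)^2 + (-0.728)^2 + (0.707)^2 + (0.239)^2 = 2.086954.
  rho(1) = -1.073723 / 2.086954 = -0.5145.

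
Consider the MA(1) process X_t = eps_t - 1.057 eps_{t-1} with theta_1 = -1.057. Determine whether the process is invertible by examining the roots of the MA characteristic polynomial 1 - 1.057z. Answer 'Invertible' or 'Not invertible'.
\text{Not invertible}

The MA(q) characteristic polynomial is P(z) = 1 - 1.057z.
Invertibility requires all roots to lie outside the unit circle, i.e. |z| > 1 for every root.
This is linear in z: 1 + (-1.057) z = 0  =>  z = -1/(-1.057) = 0.946074,  |z| = 0.946074.
Moduli of all roots: 0.9461.
All moduli strictly greater than 1? No.
Verdict: Not invertible.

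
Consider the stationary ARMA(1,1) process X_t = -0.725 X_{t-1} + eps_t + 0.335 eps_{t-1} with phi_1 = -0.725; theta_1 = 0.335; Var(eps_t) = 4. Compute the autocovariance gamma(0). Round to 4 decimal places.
\gamma(0) = 5.2825

Multiply the model equation by X_{t-k} and take expectations. With theta_0 = psi_0 = 1 and psi_j the MA(infinity) weights, this gives
  gamma(k) - sum_i phi_i gamma(k-i) = c_k,
  c_k = sigma^2 * sum_{j=k..q} theta_j psi_{j-k}   (c_k = 0 for k > q),
using gamma(-m) = gamma(m).
psi-weights needed (psi_j = theta_j + sum_i phi_i psi_{j-i}):
  psi_1 = theta_1 + phi_1 = 0.335 + (-0.725) = -0.39
Right-hand sides:
  c_0 = sigma^2 (1 + theta_1 psi_1) = 4 * (1 + (0.335)(-0.39)) = 4 * 0.86935 = 3.4774
  c_1 = sigma^2 theta_1 = 4 * (0.335) = 1.34
  c_2 = 0
Equations for k = 0 and k = 1 (AR order 1):
  gamma(0) = phi_1 gamma(1) + c_0
  gamma(1) = phi_1 gamma(0) + c_1
Substituting the second into the first: gamma(0) (1 - phi_1^2) = c_0 + phi_1 c_1, so
  gamma(0) = (c_0 + phi_1 c_1) / (1 - phi_1^2) = (3.4774 + (-0.725)(1.34)) / (1 - (-0.725)^2) = 2.5059 / 0.474375 = 5.28253.
Therefore gamma(0) = 5.2825 (to 4 decimal places).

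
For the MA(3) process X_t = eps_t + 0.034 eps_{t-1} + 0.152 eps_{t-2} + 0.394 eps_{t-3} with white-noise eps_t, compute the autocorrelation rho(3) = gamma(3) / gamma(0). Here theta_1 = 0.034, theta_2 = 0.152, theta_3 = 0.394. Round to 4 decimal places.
\rho(3) = 0.3340

For an MA(q) process with theta_0 = 1, the autocovariance is
  gamma(k) = sigma^2 * sum_{i=0..q-k} theta_i * theta_{i+k},
and rho(k) = gamma(k) / gamma(0). Sigma^2 cancels.
  numerator   = (1)*(0.394) = 0.394.
  denominator = (1)^2 + (0.034)^2 + (0.152)^2 + (0.394)^2 = 1.179496.
  rho(3) = 0.394 / 1.179496 = 0.3340.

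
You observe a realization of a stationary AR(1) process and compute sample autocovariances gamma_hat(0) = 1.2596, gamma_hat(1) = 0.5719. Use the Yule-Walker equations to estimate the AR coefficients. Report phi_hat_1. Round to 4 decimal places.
\hat\phi_{1} = 0.4540

The Yule-Walker equations for an AR(p) process read, in matrix form,
  Gamma_p phi = r_p,   with   (Gamma_p)_{ij} = gamma(|i - j|),
                       (r_p)_i = gamma(i),   i,j = 1..p.
Substitute the sample gammas (Toeplitz matrix and right-hand side of size 1):
  Gamma_p = [[1.2596]]
  r_p     = [0.5719]
With p = 1 this is the single equation gamma(0) phi_1 = gamma(1):
  phi_hat_1 = gamma(1) / gamma(0) = 0.5719 / 1.2596 = 0.4540.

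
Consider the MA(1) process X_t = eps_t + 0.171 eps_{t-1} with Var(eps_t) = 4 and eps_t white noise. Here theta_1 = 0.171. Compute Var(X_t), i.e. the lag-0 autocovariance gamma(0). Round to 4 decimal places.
\gamma(0) = 4.1170

For an MA(q) process X_t = eps_t + sum_i theta_i eps_{t-i} with
Var(eps_t) = sigma^2, the variance is
  gamma(0) = sigma^2 * (1 + sum_i theta_i^2).
  sum_i theta_i^2 = (0.171)^2 = 0.029241.
  gamma(0) = 4 * (1 + 0.029241) = 4 * 1.029241 = 4.116964, which rounds to 4.1170.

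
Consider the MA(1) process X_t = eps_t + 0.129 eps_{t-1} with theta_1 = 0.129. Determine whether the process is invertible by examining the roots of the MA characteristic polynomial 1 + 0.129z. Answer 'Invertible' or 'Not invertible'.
\text{Invertible}

The MA(q) characteristic polynomial is P(z) = 1 + 0.129z.
Invertibility requires all roots to lie outside the unit circle, i.e. |z| > 1 for every root.
This is linear in z: 1 + (0.129) z = 0  =>  z = -1/(0.129) = -7.751938,  |z| = 7.751938.
Moduli of all roots: 7.7519.
All moduli strictly greater than 1? Yes.
Verdict: Invertible.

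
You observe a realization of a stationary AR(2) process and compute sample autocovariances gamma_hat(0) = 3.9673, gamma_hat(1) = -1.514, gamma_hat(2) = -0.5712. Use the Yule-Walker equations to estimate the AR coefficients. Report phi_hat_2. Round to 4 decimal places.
\hat\phi_{2} = -0.3390

The Yule-Walker equations for an AR(p) process read, in matrix form,
  Gamma_p phi = r_p,   with   (Gamma_p)_{ij} = gamma(|i - j|),
                       (r_p)_i = gamma(i),   i,j = 1..p.
Substitute the sample gammas (Toeplitz matrix and right-hand side of size 2):
  Gamma_p = [[3.9673, -1.514], [-1.514, 3.9673]]
  r_p     = [-1.514, -0.5712]
Written out:
  3.9673 phi_1 - 1.514 phi_2 = -1.514
  -1.514 phi_1 + 3.9673 phi_2 = -0.5712
Solve by Cramer's rule:
  det = gamma(0)^2 - gamma(1)^2 = (3.9673)^2 - (-1.514)^2 = 15.73946929 - 2.292196 = 13.44727329
  phi_hat_1 = [gamma(1) gamma(0) - gamma(1) gamma(2)] / det = [(-1.514)(3.9673) - (-1.514)(-0.5712)] / 13.44727329 = -6.871289 / 13.44727329 = -0.511
  phi_hat_2 = [gamma(0) gamma(2) - gamma(1)^2] / det = [(3.9673)(-0.5712) - (-1.514)^2] / 13.44727329 = -4.55831776 / 13.44727329 = -0.339
So phi_hat = [-0.5110, -0.3390].
Therefore phi_hat_2 = -0.3390.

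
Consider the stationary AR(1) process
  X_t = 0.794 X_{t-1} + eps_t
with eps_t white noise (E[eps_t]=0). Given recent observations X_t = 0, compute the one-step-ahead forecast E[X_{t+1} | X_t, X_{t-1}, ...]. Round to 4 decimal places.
E[X_{t+1} \mid \mathcal F_t] = 0.0000

For an AR(p) model X_t = c + sum_i phi_i X_{t-i} + eps_t, the
one-step-ahead conditional mean is
  E[X_{t+1} | X_t, ...] = c + sum_i phi_i X_{t+1-i}.
Substitute known values:
  E[X_{t+1} | ...] = (0.794) * (0)
                   = 0.0000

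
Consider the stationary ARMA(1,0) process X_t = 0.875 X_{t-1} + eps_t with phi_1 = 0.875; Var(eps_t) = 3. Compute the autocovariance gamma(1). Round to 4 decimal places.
\gamma(1) = 11.2000

Multiply the model equation by X_{t-k} and take expectations. With theta_0 = psi_0 = 1 and psi_j the MA(infinity) weights, this gives
  gamma(k) - sum_i phi_i gamma(k-i) = c_k,
  c_k = sigma^2 * sum_{j=k..q} theta_j psi_{j-k}   (c_k = 0 for k > q),
using gamma(-m) = gamma(m).
Pure AR (q = 0): c_0 = sigma^2 = 3, c_k = 0 for k >= 1.
Equations for k = 0 and k = 1 (AR order 1):
  gamma(0) = phi_1 gamma(1) + c_0
  gamma(1) = phi_1 gamma(0) + c_1
Substituting the second into the first: gamma(0) (1 - phi_1^2) = c_0 + phi_1 c_1, so
  gamma(0) = c_0 / (1 - phi_1^2) = 3 / (1 - (0.875)^2) = 3 / 0.234375 = 12.8.
  gamma(1) = phi_1 gamma(0) = (0.875)(12.8) = 11.2.
Therefore gamma(1) = 11.2000 (to 4 decimal places).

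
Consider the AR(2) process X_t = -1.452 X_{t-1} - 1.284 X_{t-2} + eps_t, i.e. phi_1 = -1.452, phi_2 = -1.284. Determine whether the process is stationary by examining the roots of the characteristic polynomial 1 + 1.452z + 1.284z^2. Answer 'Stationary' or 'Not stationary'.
\text{Not stationary}

The AR(p) characteristic polynomial is P(z) = 1 + 1.452z + 1.284z^2.
Stationarity requires all roots to lie outside the unit circle, i.e. |z| > 1 for every root.
Set 1 + (1.452) z + (1.284) z^2 = 0, i.e. a z^2 + b z + c = 0 with a = 1.284, b = 1.452, c = 1.
Discriminant D = b^2 - 4ac = (1.452)^2 - 4*(1.284)*1 = 2.108304 - (5.136) = -3.027696.
D < 0, so the roots are the complex-conjugate pair z = (-b +/- i sqrt(-D)) / (2a) = -0.5654 +/- 0.6776i.
For a conjugate pair |z|^2 = z * conj(z) = (product of roots) = c/a = 1/(1.284) = 0.778816, so |z| = sqrt(0.778816) = 0.8825 for both roots.
Moduli of all roots: 0.8825, 0.8825.
All moduli strictly greater than 1? No.
Verdict: Not stationary.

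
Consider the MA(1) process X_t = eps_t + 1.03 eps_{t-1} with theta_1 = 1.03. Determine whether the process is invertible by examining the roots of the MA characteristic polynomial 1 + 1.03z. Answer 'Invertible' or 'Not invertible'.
\text{Not invertible}

The MA(q) characteristic polynomial is P(z) = 1 + 1.03z.
Invertibility requires all roots to lie outside the unit circle, i.e. |z| > 1 for every root.
This is linear in z: 1 + (1.03) z = 0  =>  z = -1/(1.03) = -0.970874,  |z| = 0.970874.
Moduli of all roots: 0.9709.
All moduli strictly greater than 1? No.
Verdict: Not invertible.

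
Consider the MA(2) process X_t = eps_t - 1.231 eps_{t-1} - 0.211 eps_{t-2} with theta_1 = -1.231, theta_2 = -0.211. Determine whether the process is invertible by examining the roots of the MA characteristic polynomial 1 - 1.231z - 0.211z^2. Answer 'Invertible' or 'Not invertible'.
\text{Not invertible}

The MA(q) characteristic polynomial is P(z) = 1 - 1.231z - 0.211z^2.
Invertibility requires all roots to lie outside the unit circle, i.e. |z| > 1 for every root.
Set 1 + (-1.231) z + (-0.211) z^2 = 0, i.e. a z^2 + b z + c = 0 with a = -0.211, b = -1.231, c = 1.
Discriminant D = b^2 - 4ac = (-1.231)^2 - 4*(-0.211)*1 = 1.515361 - (-0.844) = 2.359361.
D >= 0, so the roots are real: z = (-b +/- sqrt(D)) / (2a) = (1.231 +/- 1.536021) / (-0.422).
  z_1 = (1.231 + 1.536021) / (-0.422) = -6.5569,   |z_1| = 6.5569.
  z_2 = (1.231 - 1.536021) / (-0.422) = 0.7228,   |z_2| = 0.7228.
Moduli of all roots: 6.5569, 0.7228.
All moduli strictly greater than 1? No.
Verdict: Not invertible.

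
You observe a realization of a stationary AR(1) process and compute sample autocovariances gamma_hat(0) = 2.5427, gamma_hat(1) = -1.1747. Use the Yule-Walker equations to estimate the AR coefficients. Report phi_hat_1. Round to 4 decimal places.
\hat\phi_{1} = -0.4620

The Yule-Walker equations for an AR(p) process read, in matrix form,
  Gamma_p phi = r_p,   with   (Gamma_p)_{ij} = gamma(|i - j|),
                       (r_p)_i = gamma(i),   i,j = 1..p.
Substitute the sample gammas (Toeplitz matrix and right-hand side of size 1):
  Gamma_p = [[2.5427]]
  r_p     = [-1.1747]
With p = 1 this is the single equation gamma(0) phi_1 = gamma(1):
  phi_hat_1 = gamma(1) / gamma(0) = -1.1747 / 2.5427 = -0.4620.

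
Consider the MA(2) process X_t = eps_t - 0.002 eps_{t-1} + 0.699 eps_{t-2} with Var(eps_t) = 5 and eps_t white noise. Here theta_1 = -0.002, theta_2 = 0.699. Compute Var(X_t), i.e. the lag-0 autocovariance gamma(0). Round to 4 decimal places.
\gamma(0) = 7.4430

For an MA(q) process X_t = eps_t + sum_i theta_i eps_{t-i} with
Var(eps_t) = sigma^2, the variance is
  gamma(0) = sigma^2 * (1 + sum_i theta_i^2).
  sum_i theta_i^2 = (-0.002)^2 + (0.699)^2 = 0.000004 + 0.488601 = 0.488605.
  gamma(0) = 5 * (1 + 0.488605) = 5 * 1.488605 = 7.443025, which rounds to 7.4430.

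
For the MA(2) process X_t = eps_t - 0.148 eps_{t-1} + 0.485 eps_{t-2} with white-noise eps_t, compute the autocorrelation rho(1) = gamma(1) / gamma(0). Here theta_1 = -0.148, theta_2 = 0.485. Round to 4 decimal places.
\rho(1) = -0.1748

For an MA(q) process with theta_0 = 1, the autocovariance is
  gamma(k) = sigma^2 * sum_{i=0..q-k} theta_i * theta_{i+k},
and rho(k) = gamma(k) / gamma(0). Sigma^2 cancels.
  numerator   = (1)*(-0.148) + (-0.148)*(0.485) = -0.21978.
  denominator = (1)^2 + (-0.148)^2 + (0.485)^2 = 1.257129.
  rho(1) = -0.21978 / 1.257129 = -0.1748.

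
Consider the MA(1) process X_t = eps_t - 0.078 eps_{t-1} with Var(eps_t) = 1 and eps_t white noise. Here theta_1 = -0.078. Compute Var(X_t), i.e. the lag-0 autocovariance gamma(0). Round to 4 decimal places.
\gamma(0) = 1.0061

For an MA(q) process X_t = eps_t + sum_i theta_i eps_{t-i} with
Var(eps_t) = sigma^2, the variance is
  gamma(0) = sigma^2 * (1 + sum_i theta_i^2).
  sum_i theta_i^2 = (-0.078)^2 = 0.006084.
  gamma(0) = 1 * (1 + 0.006084) = 1 * 1.006084 = 1.006084, which rounds to 1.0061.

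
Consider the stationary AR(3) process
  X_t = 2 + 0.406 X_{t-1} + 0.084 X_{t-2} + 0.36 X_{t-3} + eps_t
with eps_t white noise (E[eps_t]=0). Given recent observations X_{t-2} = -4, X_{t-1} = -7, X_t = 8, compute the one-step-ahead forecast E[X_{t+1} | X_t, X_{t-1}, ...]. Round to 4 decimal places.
E[X_{t+1} \mid \mathcal F_t] = 3.2200

For an AR(p) model X_t = c + sum_i phi_i X_{t-i} + eps_t, the
one-step-ahead conditional mean is
  E[X_{t+1} | X_t, ...] = c + sum_i phi_i X_{t+1-i}.
Substitute known values:
  E[X_{t+1} | ...] = 2 + (0.406) * (8) + (0.084) * (-7) + (0.36) * (-4)
                   = 3.2200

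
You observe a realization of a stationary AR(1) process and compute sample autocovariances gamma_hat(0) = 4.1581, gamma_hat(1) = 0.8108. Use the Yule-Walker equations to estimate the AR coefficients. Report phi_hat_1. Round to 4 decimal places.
\hat\phi_{1} = 0.1950

The Yule-Walker equations for an AR(p) process read, in matrix form,
  Gamma_p phi = r_p,   with   (Gamma_p)_{ij} = gamma(|i - j|),
                       (r_p)_i = gamma(i),   i,j = 1..p.
Substitute the sample gammas (Toeplitz matrix and right-hand side of size 1):
  Gamma_p = [[4.1581]]
  r_p     = [0.8108]
With p = 1 this is the single equation gamma(0) phi_1 = gamma(1):
  phi_hat_1 = gamma(1) / gamma(0) = 0.8108 / 4.1581 = 0.1950.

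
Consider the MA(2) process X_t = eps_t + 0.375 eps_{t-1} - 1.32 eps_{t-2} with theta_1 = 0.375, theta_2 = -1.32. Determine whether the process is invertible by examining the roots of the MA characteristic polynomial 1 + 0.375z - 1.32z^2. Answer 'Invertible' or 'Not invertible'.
\text{Not invertible}

The MA(q) characteristic polynomial is P(z) = 1 + 0.375z - 1.32z^2.
Invertibility requires all roots to lie outside the unit circle, i.e. |z| > 1 for every root.
Set 1 + (0.375) z + (-1.32) z^2 = 0, i.e. a z^2 + b z + c = 0 with a = -1.32, b = 0.375, c = 1.
Discriminant D = b^2 - 4ac = (0.375)^2 - 4*(-1.32)*1 = 0.140625 - (-5.28) = 5.420625.
D >= 0, so the roots are real: z = (-b +/- sqrt(D)) / (2a) = (-0.375 +/- 2.328224) / (-2.64).
  z_1 = (-0.375 + 2.328224) / (-2.64) = -0.7399,   |z_1| = 0.7399.
  z_2 = (-0.375 - 2.328224) / (-2.64) = 1.0239,   |z_2| = 1.0239.
Moduli of all roots: 0.7399, 1.0239.
All moduli strictly greater than 1? No.
Verdict: Not invertible.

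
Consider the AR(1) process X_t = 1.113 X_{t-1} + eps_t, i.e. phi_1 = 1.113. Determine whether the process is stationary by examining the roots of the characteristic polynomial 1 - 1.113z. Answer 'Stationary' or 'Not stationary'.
\text{Not stationary}

The AR(p) characteristic polynomial is P(z) = 1 - 1.113z.
Stationarity requires all roots to lie outside the unit circle, i.e. |z| > 1 for every root.
This is linear in z: 1 + (-1.113) z = 0  =>  z = -1/(-1.113) = 0.898473,  |z| = 0.898473.
Moduli of all roots: 0.8985.
All moduli strictly greater than 1? No.
Verdict: Not stationary.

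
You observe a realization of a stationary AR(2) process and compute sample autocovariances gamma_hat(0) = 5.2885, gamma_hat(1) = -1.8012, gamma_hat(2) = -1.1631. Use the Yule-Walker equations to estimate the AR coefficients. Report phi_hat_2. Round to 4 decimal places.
\hat\phi_{2} = -0.3800

The Yule-Walker equations for an AR(p) process read, in matrix form,
  Gamma_p phi = r_p,   with   (Gamma_p)_{ij} = gamma(|i - j|),
                       (r_p)_i = gamma(i),   i,j = 1..p.
Substitute the sample gammas (Toeplitz matrix and right-hand side of size 2):
  Gamma_p = [[5.2885, -1.8012], [-1.8012, 5.2885]]
  r_p     = [-1.8012, -1.1631]
Written out:
  5.2885 phi_1 - 1.8012 phi_2 = -1.8012
  -1.8012 phi_1 + 5.2885 phi_2 = -1.1631
Solve by Cramer's rule:
  det = gamma(0)^2 - gamma(1)^2 = (5.2885)^2 - (-1.8012)^2 = 27.96823225 - 3.24432144 = 24.72391081
  phi_hat_1 = [gamma(1) gamma(0) - gamma(1) gamma(2)] / det = [(-1.8012)(5.2885) - (-1.8012)(-1.1631)] / 24.72391081 = -11.62062192 / 24.72391081 = -0.47
  phi_hat_2 = [gamma(0) gamma(2) - gamma(1)^2] / det = [(5.2885)(-1.1631) - (-1.8012)^2] / 24.72391081 = -9.39537579 / 24.72391081 = -0.38
So phi_hat = [-0.4700, -0.3800].
Therefore phi_hat_2 = -0.3800.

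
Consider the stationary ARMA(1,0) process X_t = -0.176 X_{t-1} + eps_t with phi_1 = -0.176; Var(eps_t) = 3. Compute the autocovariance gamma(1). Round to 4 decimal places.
\gamma(1) = -0.5449

Multiply the model equation by X_{t-k} and take expectations. With theta_0 = psi_0 = 1 and psi_j the MA(infinity) weights, this gives
  gamma(k) - sum_i phi_i gamma(k-i) = c_k,
  c_k = sigma^2 * sum_{j=k..q} theta_j psi_{j-k}   (c_k = 0 for k > q),
using gamma(-m) = gamma(m).
Pure AR (q = 0): c_0 = sigma^2 = 3, c_k = 0 for k >= 1.
Equations for k = 0 and k = 1 (AR order 1):
  gamma(0) = phi_1 gamma(1) + c_0
  gamma(1) = phi_1 gamma(0) + c_1
Substituting the second into the first: gamma(0) (1 - phi_1^2) = c_0 + phi_1 c_1, so
  gamma(0) = c_0 / (1 - phi_1^2) = 3 / (1 - (-0.176)^2) = 3 / 0.969024 = 3.095899.
  gamma(1) = phi_1 gamma(0) = (-0.176)(3.095899) = -0.544878.
Therefore gamma(1) = -0.5449 (to 4 decimal places).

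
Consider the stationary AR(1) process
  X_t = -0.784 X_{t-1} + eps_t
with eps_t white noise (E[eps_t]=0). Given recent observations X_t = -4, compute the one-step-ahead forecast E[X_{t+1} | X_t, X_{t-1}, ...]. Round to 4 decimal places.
E[X_{t+1} \mid \mathcal F_t] = 3.1360

For an AR(p) model X_t = c + sum_i phi_i X_{t-i} + eps_t, the
one-step-ahead conditional mean is
  E[X_{t+1} | X_t, ...] = c + sum_i phi_i X_{t+1-i}.
Substitute known values:
  E[X_{t+1} | ...] = (-0.784) * (-4)
                   = 3.1360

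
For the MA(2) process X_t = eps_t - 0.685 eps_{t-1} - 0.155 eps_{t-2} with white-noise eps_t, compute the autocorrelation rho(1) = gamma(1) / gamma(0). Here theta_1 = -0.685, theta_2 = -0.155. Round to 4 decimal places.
\rho(1) = -0.3876

For an MA(q) process with theta_0 = 1, the autocovariance is
  gamma(k) = sigma^2 * sum_{i=0..q-k} theta_i * theta_{i+k},
and rho(k) = gamma(k) / gamma(0). Sigma^2 cancels.
  numerator   = (1)*(-0.685) + (-0.685)*(-0.155) = -0.578825.
  denominator = (1)^2 + (-0.685)^2 + (-0.155)^2 = 1.49325.
  rho(1) = -0.578825 / 1.49325 = -0.3876.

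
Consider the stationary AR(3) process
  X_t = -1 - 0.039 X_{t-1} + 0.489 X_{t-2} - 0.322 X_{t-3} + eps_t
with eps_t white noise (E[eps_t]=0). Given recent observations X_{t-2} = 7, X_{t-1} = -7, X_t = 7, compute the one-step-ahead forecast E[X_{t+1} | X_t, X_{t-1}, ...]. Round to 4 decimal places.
E[X_{t+1} \mid \mathcal F_t] = -6.9500

For an AR(p) model X_t = c + sum_i phi_i X_{t-i} + eps_t, the
one-step-ahead conditional mean is
  E[X_{t+1} | X_t, ...] = c + sum_i phi_i X_{t+1-i}.
Substitute known values:
  E[X_{t+1} | ...] = -1 + (-0.039) * (7) + (0.489) * (-7) + (-0.322) * (7)
                   = -6.9500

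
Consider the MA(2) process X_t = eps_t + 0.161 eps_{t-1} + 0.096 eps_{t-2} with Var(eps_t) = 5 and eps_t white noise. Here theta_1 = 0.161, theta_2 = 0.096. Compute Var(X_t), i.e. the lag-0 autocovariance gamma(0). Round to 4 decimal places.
\gamma(0) = 5.1757

For an MA(q) process X_t = eps_t + sum_i theta_i eps_{t-i} with
Var(eps_t) = sigma^2, the variance is
  gamma(0) = sigma^2 * (1 + sum_i theta_i^2).
  sum_i theta_i^2 = (0.161)^2 + (0.096)^2 = 0.025921 + 0.009216 = 0.035137.
  gamma(0) = 5 * (1 + 0.035137) = 5 * 1.035137 = 5.175685, which rounds to 5.1757.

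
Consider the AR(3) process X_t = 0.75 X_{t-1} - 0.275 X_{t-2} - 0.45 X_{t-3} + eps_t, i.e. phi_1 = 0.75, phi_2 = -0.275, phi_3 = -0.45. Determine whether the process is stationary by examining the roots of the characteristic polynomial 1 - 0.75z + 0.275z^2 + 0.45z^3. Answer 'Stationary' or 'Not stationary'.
\text{Stationary}

The AR(p) characteristic polynomial is P(z) = 1 - 0.75z + 0.275z^2 + 0.45z^3.
Stationarity requires all roots to lie outside the unit circle, i.e. |z| > 1 for every root.
Degree 3: look for a simple real root z0 first, then factor out (1 - z/z0) and solve the remaining quadratic.
Testing z0 = -2: P(-2) = 1 + (-0.75)(-2) + (0.275)(-2)^2 + (0.45)(-2)^3
  = 1 + (1.5) + (1.1) + (-3.6) = 0.  So z_0 = -2 is a root, |z_0| = 2.
Divide out the factor (1 + 0.5 z) = (1 - z/z0) (since 1/z0 = -0.5):
  P(z) = (1 + 0.5 z)(1 + (-1.25) z + (0.9) z^2)
  [check: z-coef -1.25 - (-0.5) = -0.75; z^2-coef 0.9 - (-0.5)(-1.25) = 0.275; z^3-coef -(-0.5)(0.9) = 0.45.]
Remaining roots from the quadratic factor 1 + (-1.25) z + (0.9) z^2:
  Set 1 + (-1.25) z + (0.9) z^2 = 0, i.e. a z^2 + b z + c = 0 with a = 0.9, b = -1.25, c = 1.
  Discriminant D = b^2 - 4ac = (-1.25)^2 - 4*(0.9)*1 = 1.5625 - (3.6) = -2.0375.
  D < 0, so the roots are the complex-conjugate pair z = (-b +/- i sqrt(-D)) / (2a) = 0.6944 +/- 0.793i.
  For a conjugate pair |z|^2 = z * conj(z) = (product of roots) = c/a = 1/(0.9) = 1.111111, so |z| = sqrt(1.111111) = 1.0541 for both roots.
Moduli of all roots: 2.0000, 1.0541, 1.0541.
All moduli strictly greater than 1? Yes.
Verdict: Stationary.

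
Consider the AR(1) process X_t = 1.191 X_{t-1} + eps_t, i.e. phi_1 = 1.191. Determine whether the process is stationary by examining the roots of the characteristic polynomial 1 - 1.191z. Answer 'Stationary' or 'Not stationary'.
\text{Not stationary}

The AR(p) characteristic polynomial is P(z) = 1 - 1.191z.
Stationarity requires all roots to lie outside the unit circle, i.e. |z| > 1 for every root.
This is linear in z: 1 + (-1.191) z = 0  =>  z = -1/(-1.191) = 0.839631,  |z| = 0.839631.
Moduli of all roots: 0.8396.
All moduli strictly greater than 1? No.
Verdict: Not stationary.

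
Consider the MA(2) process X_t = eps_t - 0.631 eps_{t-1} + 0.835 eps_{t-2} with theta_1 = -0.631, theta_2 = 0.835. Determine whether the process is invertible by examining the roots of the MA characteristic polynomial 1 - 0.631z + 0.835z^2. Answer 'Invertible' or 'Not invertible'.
\text{Invertible}

The MA(q) characteristic polynomial is P(z) = 1 - 0.631z + 0.835z^2.
Invertibility requires all roots to lie outside the unit circle, i.e. |z| > 1 for every root.
Set 1 + (-0.631) z + (0.835) z^2 = 0, i.e. a z^2 + b z + c = 0 with a = 0.835, b = -0.631, c = 1.
Discriminant D = b^2 - 4ac = (-0.631)^2 - 4*(0.835)*1 = 0.398161 - (3.34) = -2.941839.
D < 0, so the roots are the complex-conjugate pair z = (-b +/- i sqrt(-D)) / (2a) = 0.3778 +/- 1.0271i.
For a conjugate pair |z|^2 = z * conj(z) = (product of roots) = c/a = 1/(0.835) = 1.197605, so |z| = sqrt(1.197605) = 1.0944 for both roots.
Moduli of all roots: 1.0944, 1.0944.
All moduli strictly greater than 1? Yes.
Verdict: Invertible.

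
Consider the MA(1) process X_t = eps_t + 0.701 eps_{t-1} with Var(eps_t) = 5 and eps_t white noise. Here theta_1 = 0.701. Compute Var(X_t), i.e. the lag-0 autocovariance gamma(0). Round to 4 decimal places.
\gamma(0) = 7.4570

For an MA(q) process X_t = eps_t + sum_i theta_i eps_{t-i} with
Var(eps_t) = sigma^2, the variance is
  gamma(0) = sigma^2 * (1 + sum_i theta_i^2).
  sum_i theta_i^2 = (0.701)^2 = 0.491401.
  gamma(0) = 5 * (1 + 0.491401) = 5 * 1.491401 = 7.457005, which rounds to 7.4570.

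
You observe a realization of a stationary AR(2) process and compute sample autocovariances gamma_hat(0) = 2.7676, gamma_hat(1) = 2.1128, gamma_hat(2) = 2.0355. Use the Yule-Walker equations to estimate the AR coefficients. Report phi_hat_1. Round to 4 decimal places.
\hat\phi_{1} = 0.4840

The Yule-Walker equations for an AR(p) process read, in matrix form,
  Gamma_p phi = r_p,   with   (Gamma_p)_{ij} = gamma(|i - j|),
                       (r_p)_i = gamma(i),   i,j = 1..p.
Substitute the sample gammas (Toeplitz matrix and right-hand side of size 2):
  Gamma_p = [[2.7676, 2.1128], [2.1128, 2.7676]]
  r_p     = [2.1128, 2.0355]
Written out:
  2.7676 phi_1 + 2.1128 phi_2 = 2.1128
  2.1128 phi_1 + 2.7676 phi_2 = 2.0355
Solve by Cramer's rule:
  det = gamma(0)^2 - gamma(1)^2 = (2.7676)^2 - (2.1128)^2 = 7.65960976 - 4.46392384 = 3.19568592
  phi_hat_1 = [gamma(1) gamma(0) - gamma(1) gamma(2)] / det = [(2.1128)(2.7676) - (2.1128)(2.0355)] / 3.19568592 = 1.54678088 / 3.19568592 = 0.484
  phi_hat_2 = [gamma(0) gamma(2) - gamma(1)^2] / det = [(2.7676)(2.0355) - (2.1128)^2] / 3.19568592 = 1.16952596 / 3.19568592 = 0.366
So phi_hat = [0.4840, 0.3660].
Therefore phi_hat_1 = 0.4840.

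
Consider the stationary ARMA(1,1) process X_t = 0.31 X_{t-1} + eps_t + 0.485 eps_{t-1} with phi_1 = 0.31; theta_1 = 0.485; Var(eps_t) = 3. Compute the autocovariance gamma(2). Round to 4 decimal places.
\gamma(2) = 0.9409

Multiply the model equation by X_{t-k} and take expectations. With theta_0 = psi_0 = 1 and psi_j the MA(infinity) weights, this gives
  gamma(k) - sum_i phi_i gamma(k-i) = c_k,
  c_k = sigma^2 * sum_{j=k..q} theta_j psi_{j-k}   (c_k = 0 for k > q),
using gamma(-m) = gamma(m).
psi-weights needed (psi_j = theta_j + sum_i phi_i psi_{j-i}):
  psi_1 = theta_1 + phi_1 = 0.485 + (0.31) = 0.795
Right-hand sides:
  c_0 = sigma^2 (1 + theta_1 psi_1) = 3 * (1 + (0.485)(0.795)) = 3 * 1.385575 = 4.156725
  c_1 = sigma^2 theta_1 = 3 * (0.485) = 1.455
  c_2 = 0
Equations for k = 0 and k = 1 (AR order 1):
  gamma(0) = phi_1 gamma(1) + c_0
  gamma(1) = phi_1 gamma(0) + c_1
Substituting the second into the first: gamma(0) (1 - phi_1^2) = c_0 + phi_1 c_1, so
  gamma(0) = (c_0 + phi_1 c_1) / (1 - phi_1^2) = (4.156725 + (0.31)(1.455)) / (1 - (0.31)^2) = 4.607775 / 0.9039 = 5.09766.
  gamma(1) = phi_1 gamma(0) + c_1 = (0.31)(5.09766) + (1.455) = 3.035275.
For k = 2 (> q): gamma(2) = phi_1 gamma(1) = (0.31)(3.035275) = 0.940935.
Therefore gamma(2) = 0.9409 (to 4 decimal places).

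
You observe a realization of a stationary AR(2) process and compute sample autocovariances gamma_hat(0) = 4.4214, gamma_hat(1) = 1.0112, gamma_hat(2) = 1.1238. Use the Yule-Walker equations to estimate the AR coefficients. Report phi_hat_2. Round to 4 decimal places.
\hat\phi_{2} = 0.2130

The Yule-Walker equations for an AR(p) process read, in matrix form,
  Gamma_p phi = r_p,   with   (Gamma_p)_{ij} = gamma(|i - j|),
                       (r_p)_i = gamma(i),   i,j = 1..p.
Substitute the sample gammas (Toeplitz matrix and right-hand side of size 2):
  Gamma_p = [[4.4214, 1.0112], [1.0112, 4.4214]]
  r_p     = [1.0112, 1.1238]
Written out:
  4.4214 phi_1 + 1.0112 phi_2 = 1.0112
  1.0112 phi_1 + 4.4214 phi_2 = 1.1238
Solve by Cramer's rule:
  det = gamma(0)^2 - gamma(1)^2 = (4.4214)^2 - (1.0112)^2 = 19.54877796 - 1.02252544 = 18.52625252
  phi_hat_1 = [gamma(1) gamma(0) - gamma(1) gamma(2)] / det = [(1.0112)(4.4214) - (1.0112)(1.1238)] / 18.52625252 = 3.33453312 / 18.52625252 = 0.18
  phi_hat_2 = [gamma(0) gamma(2) - gamma(1)^2] / det = [(4.4214)(1.1238) - (1.0112)^2] / 18.52625252 = 3.94624388 / 18.52625252 = 0.213
So phi_hat = [0.1800, 0.2130].
Therefore phi_hat_2 = 0.2130.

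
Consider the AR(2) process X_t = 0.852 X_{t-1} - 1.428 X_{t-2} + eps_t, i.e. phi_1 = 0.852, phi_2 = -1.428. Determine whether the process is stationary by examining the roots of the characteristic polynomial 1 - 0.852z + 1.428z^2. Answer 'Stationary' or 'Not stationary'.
\text{Not stationary}

The AR(p) characteristic polynomial is P(z) = 1 - 0.852z + 1.428z^2.
Stationarity requires all roots to lie outside the unit circle, i.e. |z| > 1 for every root.
Set 1 + (-0.852) z + (1.428) z^2 = 0, i.e. a z^2 + b z + c = 0 with a = 1.428, b = -0.852, c = 1.
Discriminant D = b^2 - 4ac = (-0.852)^2 - 4*(1.428)*1 = 0.725904 - (5.712) = -4.986096.
D < 0, so the roots are the complex-conjugate pair z = (-b +/- i sqrt(-D)) / (2a) = 0.2983 +/- 0.7818i.
For a conjugate pair |z|^2 = z * conj(z) = (product of roots) = c/a = 1/(1.428) = 0.70028, so |z| = sqrt(0.70028) = 0.8368 for both roots.
Moduli of all roots: 0.8368, 0.8368.
All moduli strictly greater than 1? No.
Verdict: Not stationary.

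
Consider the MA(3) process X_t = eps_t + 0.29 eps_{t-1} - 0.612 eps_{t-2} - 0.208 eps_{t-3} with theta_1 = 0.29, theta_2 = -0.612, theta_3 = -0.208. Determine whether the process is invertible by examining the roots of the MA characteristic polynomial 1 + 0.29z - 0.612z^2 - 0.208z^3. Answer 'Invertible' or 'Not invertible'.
\text{Invertible}

The MA(q) characteristic polynomial is P(z) = 1 + 0.29z - 0.612z^2 - 0.208z^3.
Invertibility requires all roots to lie outside the unit circle, i.e. |z| > 1 for every root.
Degree 3: look for a simple real root z0 first, then factor out (1 - z/z0) and solve the remaining quadratic.
Testing z0 = 1.25: P(1.25) = 1 + (0.29)(1.25) + (-0.612)(1.25)^2 + (-0.208)(1.25)^3
  = 1 + (0.3625) + (-0.95625) + (-0.40625) = 0.  So z_0 = 1.25 is a root, |z_0| = 1.25.
Divide out the factor (1 - 0.8 z) = (1 - z/z0) (since 1/z0 = 0.8):
  P(z) = (1 - 0.8 z)(1 + (1.09) z + (0.26) z^2)
  [check: z-coef 1.09 - (0.8) = 0.29; z^2-coef 0.26 - (0.8)(1.09) = -0.612; z^3-coef -(0.8)(0.26) = -0.208.]
Remaining roots from the quadratic factor 1 + (1.09) z + (0.26) z^2:
  Set 1 + (1.09) z + (0.26) z^2 = 0, i.e. a z^2 + b z + c = 0 with a = 0.26, b = 1.09, c = 1.
  Discriminant D = b^2 - 4ac = (1.09)^2 - 4*(0.26)*1 = 1.1881 - (1.04) = 0.1481.
  D >= 0, so the roots are real: z = (-b +/- sqrt(D)) / (2a) = (-1.09 +/- 0.384838) / (0.52).
    z_1 = (-1.09 + 0.384838) / (0.52) = -1.3561,   |z_1| = 1.3561.
    z_2 = (-1.09 - 0.384838) / (0.52) = -2.8362,   |z_2| = 2.8362.
Moduli of all roots: 1.2500, 1.3561, 2.8362.
All moduli strictly greater than 1? Yes.
Verdict: Invertible.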